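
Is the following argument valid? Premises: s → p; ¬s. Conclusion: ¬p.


This is denying the antecedent (fallacy). There exist truth assignments where the premises are all true but the conclusion is false.

Invalid.


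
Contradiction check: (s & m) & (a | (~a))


Truth table over {a, m, s}:
a | m | s | φ
-------------
False | False | False | False
True | False | False | False
False | True | False | False
True | True | False | False
False | False | True | False
True | False | True | False
False | True | True | True
True | True | True | True
Satisfying assignment at row 7: a=False, m=True, s=True gives True.

No, it is not a contradiction.


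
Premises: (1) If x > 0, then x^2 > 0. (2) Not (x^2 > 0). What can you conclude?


Modus tollens: from (P → Q) and ¬Q, infer ¬P.
Q = 'x^2 > 0' is denied; since P → Q, P must also fail.

Not (x > 0).


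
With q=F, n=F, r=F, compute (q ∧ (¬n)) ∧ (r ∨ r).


Substitute q=F, n=F, r=F:
¬n = T
q ∧ (¬n) = F ∧ T = F
r ∨ r = F ∨ F = F
(q ∧ (¬n)) ∧ (r ∨ r) = F ∧ F = F

F


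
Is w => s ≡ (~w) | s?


Compare truth tables:
s | w | φ | ψ
-------------
False | False | True | True
True | False | True | True
False | True | False | False
True | True | True | True
The columns φ and ψ agree on every row.

Yes, they are logically equivalent.


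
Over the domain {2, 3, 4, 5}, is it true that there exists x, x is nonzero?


Evaluate the predicate on each element: 2:T, 3:T, 4:T, 5:T.
Witness x = 2 satisfies the predicate.

T


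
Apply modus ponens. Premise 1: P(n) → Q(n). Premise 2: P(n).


Modus ponens: from (P → Q) and P, infer Q.
P = 'P(n)' is asserted, and P → Q holds, so Q follows.

Q(n).


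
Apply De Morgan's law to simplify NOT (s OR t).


De Morgan: the negation of a disjunction is the conjunction of the negations.
Distribute NOT across OR, flipping it to AND, and negate each literal.

(NOT s) AND (NOT t)


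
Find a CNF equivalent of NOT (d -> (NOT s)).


Step 1: Rewrite d → (¬s) as ¬d ∨ (¬s).
Step 2: Negate: ¬(¬d ∨ (¬s)) = d ∧ ¬(¬s) (De Morgan + double negation).
Step 3: Eliminate any double negations (¬¬X = X).

d AND s


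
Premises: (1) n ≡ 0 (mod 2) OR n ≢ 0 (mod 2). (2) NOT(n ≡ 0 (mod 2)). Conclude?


Disjunctive syllogism: from (P ∨ Q) and ¬P, infer Q.
One disjunct, 'n ≡ 0 (mod 2)', is ruled out; the other must hold.

n ≢ 0 (mod 2)


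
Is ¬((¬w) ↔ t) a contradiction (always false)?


Truth table over {t, w}:
t | w | φ
---------
F | F | T
T | F | F
F | T | F
T | T | T
Satisfying assignment at row 1: t=F, w=F gives T.

No, it is not a contradiction.


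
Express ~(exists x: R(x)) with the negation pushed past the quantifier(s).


¬(forall x: φ) = exists x: ¬φ, and ¬(exists x: φ) = forall x: ¬φ.
Apply to the existential statement.

forall x: ~(R(x))


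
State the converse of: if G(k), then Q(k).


The converse of (P → Q) is (Q → P). It is not in general equivalent to the original.
Here P = 'G(k)' and Q = 'Q(k)'.

If Q(k), then G(k).


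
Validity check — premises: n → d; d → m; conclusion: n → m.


This matches the form of hypothetical syllogism: the conclusion follows in every model of the premises.

Valid.


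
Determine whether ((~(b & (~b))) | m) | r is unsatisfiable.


Truth table over {b, m, r}:
b | m | r | φ
-------------
False | False | False | True
True | False | False | True
False | True | False | True
True | True | False | True
False | False | True | True
True | False | True | True
False | True | True | True
True | True | True | True
Satisfying assignment at row 1: b=False, m=False, r=False gives True.

No, it is not a contradiction.


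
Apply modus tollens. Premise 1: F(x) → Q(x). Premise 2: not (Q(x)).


Modus tollens: from (P → Q) and ¬Q, infer ¬P.
Q = 'Q(x)' is denied; since P → Q, P must also fail.

Not (F(x)).


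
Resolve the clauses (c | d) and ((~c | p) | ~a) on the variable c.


The clauses contain complementary literals c and ~c.
Resolution eliminates this pair and disjoins the remaining literals (merging duplicates).

((d | ~a) | p)


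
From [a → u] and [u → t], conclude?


Hypothetical syllogism: from (P → Q) and (Q → R), infer (P → R).
Chain the two implications through the shared middle term 'u'.

a → t


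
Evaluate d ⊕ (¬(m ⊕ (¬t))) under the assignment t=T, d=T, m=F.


Substitute t=T, d=T, m=F:
¬t = F
m ⊕ (¬t) = F ⊕ F = F
¬(m ⊕ (¬t)) = T
d ⊕ (¬(m ⊕ (¬t))) = T ⊕ T = F

F


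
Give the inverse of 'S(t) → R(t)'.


The inverse of (P → Q) is (¬P → ¬Q). It is equivalent to the converse, not to the original.
Here P = 'S(t)' and Q = 'R(t)'.

If not (S(t)), then not (R(t)).


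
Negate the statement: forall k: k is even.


¬(forall x: φ) = exists x: ¬φ, and ¬(exists x: φ) = forall x: ¬φ.
Apply to the universal statement.

exists k: ~(k is even)


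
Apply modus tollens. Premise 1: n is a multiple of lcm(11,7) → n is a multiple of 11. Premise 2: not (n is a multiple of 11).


Modus tollens: from (P → Q) and ¬Q, infer ¬P.
Q = 'n is a multiple of 11' is denied; since P → Q, P must also fail.

Not (n is a multiple of lcm(11,7)).


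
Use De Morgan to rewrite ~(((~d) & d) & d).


De Morgan: the negation of a conjunction is the disjunction of the negations.
Distribute ~ across &, flipping it to |, and negate each literal.

(d | (~d)) | (~d)


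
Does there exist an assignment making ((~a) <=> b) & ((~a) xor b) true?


Check all 4 assignments over {a, b}:
a | b | φ
---------
False | False | False
True | False | False
False | True | False
True | True | False
No assignment makes the formula true.

Unsatisfiable.


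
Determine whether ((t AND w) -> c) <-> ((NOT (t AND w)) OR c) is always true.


Build the truth table over {c, t, w}:
c | t | w | φ
-------------
F | F | F | T
T | F | F | T
F | T | F | T
T | T | F | T
F | F | T | T
T | F | T | T
F | T | T | T
T | T | T | T
Every row evaluates to true.

Yes, it is a tautology.


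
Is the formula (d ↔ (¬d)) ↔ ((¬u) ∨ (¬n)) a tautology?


Build the truth table over {d, n, u}:
d | n | u | φ
-------------
F | F | F | F
T | F | F | F
F | T | F | F
T | T | F | F
F | F | T | F
T | F | T | F
F | T | T | T
T | T | T | T
Counterexample at row 1: with d=F, n=F, u=F, the formula is F.

No, it is not a tautology.


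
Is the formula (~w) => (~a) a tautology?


Build the truth table over {a, w}:
a | w | φ
---------
False | False | True
True | False | False
False | True | True
True | True | True
Counterexample at row 2: with a=True, w=False, the formula is False.

No, it is not a tautology.


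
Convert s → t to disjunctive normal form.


Step 1: Rewrite s → t as ¬s ∨ t.

(¬s) ∨ t


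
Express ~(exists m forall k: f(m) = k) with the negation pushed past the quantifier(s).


Negation flips each quantifier (∀↔∃) and negates the inner predicate.
¬(exists m forall k: φ) = forall m exists k: ¬φ.

forall m exists k: ~(f(m) = k)


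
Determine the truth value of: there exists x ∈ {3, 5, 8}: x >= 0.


Evaluate the predicate on each element: 3:T, 5:T, 8:T.
Witness x = 3 satisfies the predicate.

T


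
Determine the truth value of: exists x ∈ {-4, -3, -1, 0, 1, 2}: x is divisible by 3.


Evaluate the predicate on each element: -4:False, -3:True, -1:False, 0:True, 1:False, 2:False.
Witness x = -3 satisfies the predicate.

True


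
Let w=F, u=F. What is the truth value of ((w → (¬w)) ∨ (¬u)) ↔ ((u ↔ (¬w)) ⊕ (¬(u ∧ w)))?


Substitute w=F, u=F:
¬w = T
w → (¬w) = F → T = T
¬u = T
(w → (¬w)) ∨ (¬u) = T ∨ T = T
¬w = T
u ↔ (¬w) = F ↔ T = F
u ∧ w = F ∧ F = F
¬(u ∧ w) = T
(u ↔ (¬w)) ⊕ (¬(u ∧ w)) = F ⊕ T = T
((w → (¬w)) ∨ (¬u)) ↔ ((u ↔ (¬w)) ⊕ (¬(u ∧ w))) = T ↔ T = T

T


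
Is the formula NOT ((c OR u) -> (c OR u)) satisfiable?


Check all 4 assignments over {c, u}:
c | u | φ
---------
F | F | F
T | F | F
F | T | F
T | T | F
No assignment makes the formula true.

Unsatisfiable.


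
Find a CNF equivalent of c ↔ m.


Step 1: Rewrite c ↔ m as (c → m) ∧ (m → c).
Step 2: Rewrite each implication as a disjunction.

((¬c) ∨ m) ∧ ((¬m) ∨ c)


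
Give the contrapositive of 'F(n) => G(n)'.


The contrapositive of (P → Q) is (¬Q → ¬P); it is logically equivalent to the original.
Here P = 'F(n)' and Q = 'G(n)'.

If not (G(n)), then not (F(n)).


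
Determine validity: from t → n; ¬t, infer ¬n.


This is denying the antecedent (fallacy). There exist truth assignments where the premises are all true but the conclusion is false.

Invalid.


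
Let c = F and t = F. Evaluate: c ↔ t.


Biconditional is true when both operands have the same truth value.
Substitute: c=F, t=F.
F ↔ F evaluates to T.

T


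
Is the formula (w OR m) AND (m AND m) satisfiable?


Search for a satisfying assignment over {m, w}.
Try m=T, w=F: the formula evaluates to T.
A satisfying assignment exists.

Satisfiable.


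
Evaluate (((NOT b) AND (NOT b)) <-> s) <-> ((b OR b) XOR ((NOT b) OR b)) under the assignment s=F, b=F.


Substitute s=F, b=F:
NOT b = T
NOT b = T
(NOT b) AND (NOT b) = T AND T = T
((NOT b) AND (NOT b)) <-> s = T <-> F = F
b OR b = F OR F = F
NOT b = T
(NOT b) OR b = T OR F = T
(b OR b) XOR ((NOT b) OR b) = F XOR T = T
(((NOT b) AND (NOT b)) <-> s) <-> ((b OR b) XOR ((NOT b) OR b)) = F <-> T = F

F


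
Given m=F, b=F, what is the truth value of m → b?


Implication is false only when antecedent is true and consequent is false.
Substitute: m=F, b=F.
F → F evaluates to T.

T


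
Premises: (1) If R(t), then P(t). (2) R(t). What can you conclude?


Modus ponens: from (P → Q) and P, infer Q.
P = 'R(t)' is asserted, and P → Q holds, so Q follows.

P(t).


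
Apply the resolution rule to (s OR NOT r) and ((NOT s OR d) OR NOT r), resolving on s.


The clauses contain complementary literals s and NOTs.
Resolution eliminates this pair and disjoins the remaining literals (merging duplicates).

(NOT r OR d)


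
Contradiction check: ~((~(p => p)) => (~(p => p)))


Truth table over {p}:
p | φ
-----
False | False
True | False
Every row is false.

Yes, it is a contradiction.


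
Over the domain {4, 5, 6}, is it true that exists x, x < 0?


Evaluate the predicate on each element: 4:False, 5:False, 6:False.
No element satisfies the predicate.

False


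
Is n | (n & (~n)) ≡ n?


Compare truth tables:
n | φ | ψ
---------
False | False | False
True | True | True
The columns φ and ψ agree on every row.

Yes, they are logically equivalent.


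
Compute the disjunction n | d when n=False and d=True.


Disjunction is false only when both operands are false.
Substitute: n=False, d=True.
False | True evaluates to True.

True


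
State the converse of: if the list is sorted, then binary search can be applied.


The converse of (P → Q) is (Q → P). It is not in general equivalent to the original.
Here P = 'the list is sorted' and Q = 'binary search can be applied'.

If binary search can be applied, then the list is sorted.


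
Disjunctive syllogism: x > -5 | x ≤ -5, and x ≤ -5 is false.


Disjunctive syllogism: from (P ∨ Q) and ¬P, infer Q.
One disjunct, 'x ≤ -5', is ruled out; the other must hold.

x > -5


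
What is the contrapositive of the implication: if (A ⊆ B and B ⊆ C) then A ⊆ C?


The contrapositive of (P → Q) is (¬Q → ¬P); it is logically equivalent to the original.
Here P = '(A ⊆ B and B ⊆ C)' and Q = 'A ⊆ C'.

If not (A ⊆ C), then not ((A ⊆ B and B ⊆ C)).


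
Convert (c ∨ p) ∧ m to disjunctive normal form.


Step 1: Distribute ∧ over ∨: (c ∨ p) ∧ m = (c ∧ m) ∨ (p ∧ m).

(c ∧ m) ∨ (p ∧ m)


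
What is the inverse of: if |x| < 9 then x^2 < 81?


The inverse of (P → Q) is (¬P → ¬Q). It is equivalent to the converse, not to the original.
Here P = '|x| < 9' and Q = 'x^2 < 81'.

If not (|x| < 9), then not (x^2 < 81).


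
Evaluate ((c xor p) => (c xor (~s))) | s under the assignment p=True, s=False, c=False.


Substitute p=True, s=False, c=False:
c xor p = False xor True = True
~s = True
c xor (~s) = False xor True = True
(c xor p) => (c xor (~s)) = True => True = True
((c xor p) => (c xor (~s))) | s = True | False = True

True


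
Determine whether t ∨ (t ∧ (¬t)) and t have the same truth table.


Compare truth tables:
t | φ | ψ
---------
F | F | F
T | T | T
The columns φ and ψ agree on every row.

Yes, they are logically equivalent.


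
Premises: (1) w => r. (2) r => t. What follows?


Hypothetical syllogism: from (P → Q) and (Q → R), infer (P → R).
Chain the two implications through the shared middle term 'r'.

w => t


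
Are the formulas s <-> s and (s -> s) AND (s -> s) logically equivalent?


Compare truth tables:
s | φ | ψ
---------
F | T | T
T | T | T
The columns φ and ψ agree on every row.

Yes, they are logically equivalent.


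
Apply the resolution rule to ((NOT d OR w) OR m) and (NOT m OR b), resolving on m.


The clauses contain complementary literals m and NOTm.
Resolution eliminates this pair and disjoins the remaining literals (merging duplicates).

((w OR NOT d) OR b)


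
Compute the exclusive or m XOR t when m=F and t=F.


Exclusive or is true when exactly one operand is true.
Substitute: m=F, t=F.
F XOR F evaluates to F.

F


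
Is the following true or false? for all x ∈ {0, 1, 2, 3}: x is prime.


Evaluate the predicate on each element: 0:F, 1:F, 2:T, 3:T.
Counterexample x = 0 fails the predicate.

F


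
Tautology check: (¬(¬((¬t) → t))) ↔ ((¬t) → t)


Build the truth table over {t}:
t | φ
-----
F | T
T | T
Every row evaluates to true.

Yes, it is a tautology.


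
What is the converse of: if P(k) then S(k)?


The converse of (P → Q) is (Q → P). It is not in general equivalent to the original.
Here P = 'P(k)' and Q = 'S(k)'.

If S(k), then P(k).


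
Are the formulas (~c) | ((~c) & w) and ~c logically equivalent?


Compare truth tables:
c | w | φ | ψ
-------------
False | False | True | True
True | False | False | False
False | True | True | True
True | True | False | False
The columns φ and ψ agree on every row.

Yes, they are logically equivalent.


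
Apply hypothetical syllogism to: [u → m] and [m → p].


Hypothetical syllogism: from (P → Q) and (Q → R), infer (P → R).
Chain the two implications through the shared middle term 'm'.

u → p


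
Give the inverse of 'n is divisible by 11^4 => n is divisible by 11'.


The inverse of (P → Q) is (¬P → ¬Q). It is equivalent to the converse, not to the original.
Here P = 'n is divisible by 11^4' and Q = 'n is divisible by 11'.

If not (n is divisible by 11^4), then not (n is divisible by 11).


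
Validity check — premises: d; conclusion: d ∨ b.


This matches the form of disjunction introduction: the conclusion follows in every model of the premises.

Valid.


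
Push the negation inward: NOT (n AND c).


De Morgan: the negation of a conjunction is the disjunction of the negations.
Distribute NOT across AND, flipping it to OR, and negate each literal.

(NOT n) OR (NOT c)


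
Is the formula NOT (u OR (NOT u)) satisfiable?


Check all 2 assignments over {u}:
u | φ
-----
F | F
T | F
No assignment makes the formula true.

Unsatisfiable.


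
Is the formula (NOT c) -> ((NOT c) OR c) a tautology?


Build the truth table over {c}:
c | φ
-----
F | T
T | T
Every row evaluates to true.

Yes, it is a tautology.


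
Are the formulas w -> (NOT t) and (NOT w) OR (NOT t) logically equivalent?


Compare truth tables:
t | w | φ | ψ
-------------
F | F | T | T
T | F | T | T
F | T | T | T
T | T | F | F
The columns φ and ψ agree on every row.

Yes, they are logically equivalent.


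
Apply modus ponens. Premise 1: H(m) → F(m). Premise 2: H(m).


Modus ponens: from (P → Q) and P, infer Q.
P = 'H(m)' is asserted, and P → Q holds, so Q follows.

F(m).


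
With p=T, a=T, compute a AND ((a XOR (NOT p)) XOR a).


Substitute p=T, a=T:
NOT p = F
a XOR (NOT p) = T XOR F = T
(a XOR (NOT p)) XOR a = T XOR T = F
a AND ((a XOR (NOT p)) XOR a) = T AND F = F

F


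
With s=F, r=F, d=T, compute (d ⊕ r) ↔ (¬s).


Substitute s=F, r=F, d=T:
d ⊕ r = T ⊕ F = T
¬s = T
(d ⊕ r) ↔ (¬s) = T ↔ T = T

T


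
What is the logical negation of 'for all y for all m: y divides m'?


Negation flips each quantifier (∀↔∃) and negates the inner predicate.
¬(for all y for all m: φ) = there exists y there exists m: ¬φ.

there exists y there exists m: NOT(y divides m)


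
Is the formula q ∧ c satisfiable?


Search for a satisfying assignment over {c, q}.
Try c=T, q=T: the formula evaluates to T.
A satisfying assignment exists.

Satisfiable.


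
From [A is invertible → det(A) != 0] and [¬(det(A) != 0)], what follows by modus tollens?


Modus tollens: from (P → Q) and ¬Q, infer ¬P.
Q = 'det(A) != 0' is denied; since P → Q, P must also fail.

Not (A is invertible).


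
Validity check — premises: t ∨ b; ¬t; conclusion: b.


This matches the form of disjunctive syllogism: the conclusion follows in every model of the premises.

Valid.


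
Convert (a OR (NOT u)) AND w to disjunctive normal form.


Step 1: Distribute ∧ over ∨: (a ∨ (¬u)) ∧ w = (a ∧ w) ∨ ((¬u) ∧ w).

(a AND w) OR ((NOT u) AND w)


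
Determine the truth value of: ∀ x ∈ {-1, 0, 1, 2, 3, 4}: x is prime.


Evaluate the predicate on each element: -1:F, 0:F, 1:F, 2:T, 3:T, 4:F.
Counterexample x = -1 fails the predicate.

F


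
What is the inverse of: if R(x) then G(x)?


The inverse of (P → Q) is (¬P → ¬Q). It is equivalent to the converse, not to the original.
Here P = 'R(x)' and Q = 'G(x)'.

If not (R(x)), then not (G(x)).


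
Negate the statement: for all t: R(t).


¬(for all x: φ) = there exists x: ¬φ, and ¬(there exists x: φ) = for all x: ¬φ.
Apply to the universal statement.

there exists t: NOT(R(t))


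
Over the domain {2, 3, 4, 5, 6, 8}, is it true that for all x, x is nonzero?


Evaluate the predicate on each element: 2:T, 3:T, 4:T, 5:T, 6:T, 8:T.
Every element satisfies the predicate.

T


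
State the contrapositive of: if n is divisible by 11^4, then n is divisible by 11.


The contrapositive of (P → Q) is (¬Q → ¬P); it is logically equivalent to the original.
Here P = 'n is divisible by 11^4' and Q = 'n is divisible by 11'.

If not (n is divisible by 11), then not (n is divisible by 11^4).


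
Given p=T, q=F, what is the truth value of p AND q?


Conjunction is true only when both operands are true.
Substitute: p=T, q=F.
T AND F evaluates to F.

F


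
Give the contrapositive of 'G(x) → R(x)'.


The contrapositive of (P → Q) is (¬Q → ¬P); it is logically equivalent to the original.
Here P = 'G(x)' and Q = 'R(x)'.

If not (R(x)), then not (G(x)).


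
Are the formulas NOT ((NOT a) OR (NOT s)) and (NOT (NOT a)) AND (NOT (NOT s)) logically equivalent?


Compare truth tables:
a | s | φ | ψ
-------------
F | F | F | F
T | F | F | F
F | T | F | F
T | T | T | T
The columns φ and ψ agree on every row.

Yes, they are logically equivalent.


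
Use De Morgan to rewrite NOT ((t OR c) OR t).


De Morgan: the negation of a disjunction is the conjunction of the negations.
Distribute NOT across OR, flipping it to AND, and negate each literal.

((NOT t) AND (NOT c)) AND (NOT t)


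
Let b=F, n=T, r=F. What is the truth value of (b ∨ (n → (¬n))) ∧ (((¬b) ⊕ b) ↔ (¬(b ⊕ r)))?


Substitute b=F, n=T, r=F:
¬n = F
n → (¬n) = T → F = F
b ∨ (n → (¬n)) = F ∨ F = F
¬b = T
(¬b) ⊕ b = T ⊕ F = T
b ⊕ r = F ⊕ F = F
¬(b ⊕ r) = T
((¬b) ⊕ b) ↔ (¬(b ⊕ r)) = T ↔ T = T
(b ∨ (n → (¬n))) ∧ (((¬b) ⊕ b) ↔ (¬(b ⊕ r))) = F ∧ T = F

F


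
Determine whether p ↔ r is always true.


Build the truth table over {p, r}:
p | r | φ
---------
F | F | T
T | F | F
F | T | F
T | T | T
Counterexample at row 2: with p=T, r=F, the formula is F.

No, it is not a tautology.


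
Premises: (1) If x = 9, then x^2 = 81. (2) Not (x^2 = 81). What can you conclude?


Modus tollens: from (P → Q) and ¬Q, infer ¬P.
Q = 'x^2 = 81' is denied; since P → Q, P must also fail.

Not (x = 9).


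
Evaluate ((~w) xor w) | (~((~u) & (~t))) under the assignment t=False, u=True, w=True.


Substitute t=False, u=True, w=True:
~w = False
(~w) xor w = False xor True = True
~u = False
~t = True
(~u) & (~t) = False & True = False
~((~u) & (~t)) = True
((~w) xor w) | (~((~u) & (~t))) = True | True = True

True


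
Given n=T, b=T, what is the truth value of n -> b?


Implication is false only when antecedent is true and consequent is false.
Substitute: n=T, b=T.
T -> T evaluates to T.

T


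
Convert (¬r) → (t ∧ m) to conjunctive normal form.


Step 1: Rewrite (¬r) → (t ∧ m) as ¬(¬r) ∨ (t ∧ m).
Step 2: Distribute ∨ over ∧.
Step 3: Eliminate any double negations (¬¬X = X).

(r ∨ t) ∧ (r ∨ m)


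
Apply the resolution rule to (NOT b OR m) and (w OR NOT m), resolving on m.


The clauses contain complementary literals m and NOTm.
Resolution eliminates this pair and disjoins the remaining literals (merging duplicates).

(NOT b OR w)


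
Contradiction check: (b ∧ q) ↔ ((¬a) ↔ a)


Truth table over {a, b, q}:
a | b | q | φ
-------------
F | F | F | T
T | F | F | T
F | T | F | T
T | T | F | T
F | F | T | T
T | F | T | T
F | T | T | F
T | T | T | F
Satisfying assignment at row 1: a=F, b=F, q=F gives T.

No, it is not a contradiction.


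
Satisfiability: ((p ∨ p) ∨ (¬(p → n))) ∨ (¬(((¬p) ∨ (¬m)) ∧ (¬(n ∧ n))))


Search for a satisfying assignment over {m, n, p}.
Try m=F, n=T, p=F: the formula evaluates to T.
A satisfying assignment exists.

Satisfiable.


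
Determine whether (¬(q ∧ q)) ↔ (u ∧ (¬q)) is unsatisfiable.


Truth table over {q, u}:
q | u | φ
---------
F | F | F
T | F | T
F | T | T
T | T | T
Satisfying assignment at row 2: q=T, u=F gives T.

No, it is not a contradiction.


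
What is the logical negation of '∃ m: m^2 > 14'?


¬(∀ x: φ) = ∃ x: ¬φ, and ¬(∃ x: φ) = ∀ x: ¬φ.
Apply to the existential statement.

∀ m: ¬(m^2 > 14)


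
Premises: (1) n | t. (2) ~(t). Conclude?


Disjunctive syllogism: from (P ∨ Q) and ¬P, infer Q.
One disjunct, 't', is ruled out; the other must hold.

n


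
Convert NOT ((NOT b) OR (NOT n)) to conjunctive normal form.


Step 1: Apply De Morgan: ¬((¬b) ∨ (¬n)) = ¬(¬b) ∧ ¬(¬n).
Step 2: Eliminate any double negations (¬¬X = X).

b AND n


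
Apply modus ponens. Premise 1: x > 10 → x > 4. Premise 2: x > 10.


Modus ponens: from (P → Q) and P, infer Q.
P = 'x > 10' is asserted, and P → Q holds, so Q follows.

x > 4.


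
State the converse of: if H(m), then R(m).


The converse of (P → Q) is (Q → P). It is not in general equivalent to the original.
Here P = 'H(m)' and Q = 'R(m)'.

If R(m), then H(m).


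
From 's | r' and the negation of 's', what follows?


Disjunctive syllogism: from (P ∨ Q) and ¬P, infer Q.
One disjunct, 's', is ruled out; the other must hold.

r


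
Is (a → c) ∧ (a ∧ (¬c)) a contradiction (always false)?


Truth table over {a, c}:
a | c | φ
---------
F | F | F
T | F | F
F | T | F
T | T | F
Every row is false.

Yes, it is a contradiction.


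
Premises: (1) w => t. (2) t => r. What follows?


Hypothetical syllogism: from (P → Q) and (Q → R), infer (P → R).
Chain the two implications through the shared middle term 't'.

w => r


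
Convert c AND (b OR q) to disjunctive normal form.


Step 1: Distribute ∧ over ∨: c ∧ (b ∨ q) = (c ∧ b) ∨ (c ∧ q).

(c AND b) OR (c AND q)


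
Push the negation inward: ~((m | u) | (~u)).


De Morgan: the negation of a disjunction is the conjunction of the negations.
Distribute ~ across |, flipping it to &, and negate each literal.

((~m) & (~u)) & u


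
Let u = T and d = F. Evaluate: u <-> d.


Biconditional is true when both operands have the same truth value.
Substitute: u=T, d=F.
T <-> F evaluates to F.

F


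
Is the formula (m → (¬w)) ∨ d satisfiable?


Search for a satisfying assignment over {d, m, w}.
Try d=F, m=F, w=F: the formula evaluates to T.
A satisfying assignment exists.

Satisfiable.


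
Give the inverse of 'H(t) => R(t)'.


The inverse of (P → Q) is (¬P → ¬Q). It is equivalent to the converse, not to the original.
Here P = 'H(t)' and Q = 'R(t)'.

If not (H(t)), then not (R(t)).


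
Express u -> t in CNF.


Step 1: Rewrite u → t as ¬u ∨ t.

(NOT u) OR t


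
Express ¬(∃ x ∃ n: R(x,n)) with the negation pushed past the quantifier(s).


Negation flips each quantifier (∀↔∃) and negates the inner predicate.
¬(∃ x ∃ n: φ) = ∀ x ∀ n: ¬φ.

∀ x ∀ n: ¬(R(x,n))


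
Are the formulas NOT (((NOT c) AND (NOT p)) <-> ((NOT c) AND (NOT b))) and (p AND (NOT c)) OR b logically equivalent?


Compare truth tables:
b | c | p | φ | ψ
-----------------
F | F | F | F | F
T | F | F | T | T
F | T | F | F | F
T | T | F | F | T
F | F | T | T | T
T | F | T | F | T
F | T | T | F | F
T | T | T | F | T
They differ at row 4 (b=T, c=T, p=F): φ=F but ψ=T.

No, they are not logically equivalent.


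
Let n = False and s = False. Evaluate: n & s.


Conjunction is true only when both operands are true.
Substitute: n=False, s=False.
False & False evaluates to False.

False


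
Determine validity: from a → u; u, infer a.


This is affirming the consequent (fallacy). There exist truth assignments where the premises are all true but the conclusion is false.

Invalid.


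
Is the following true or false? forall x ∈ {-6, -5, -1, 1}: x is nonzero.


Evaluate the predicate on each element: -6:True, -5:True, -1:True, 1:True.
Every element satisfies the predicate.

True


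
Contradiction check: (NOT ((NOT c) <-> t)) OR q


Truth table over {c, q, t}:
c | q | t | φ
-------------
F | F | F | T
T | F | F | F
F | T | F | T
T | T | F | T
F | F | T | F
T | F | T | T
F | T | T | T
T | T | T | T
Satisfying assignment at row 1: c=F, q=F, t=F gives T.

No, it is not a contradiction.


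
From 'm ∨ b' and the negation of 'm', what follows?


Disjunctive syllogism: from (P ∨ Q) and ¬P, infer Q.
One disjunct, 'm', is ruled out; the other must hold.

b


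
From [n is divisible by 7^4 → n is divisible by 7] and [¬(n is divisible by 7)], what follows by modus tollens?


Modus tollens: from (P → Q) and ¬Q, infer ¬P.
Q = 'n is divisible by 7' is denied; since P → Q, P must also fail.

Not (n is divisible by 7^4).


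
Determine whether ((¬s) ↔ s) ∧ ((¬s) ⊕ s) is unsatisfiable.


Truth table over {s}:
s | φ
-----
F | F
T | F
Every row is false.

Yes, it is a contradiction.


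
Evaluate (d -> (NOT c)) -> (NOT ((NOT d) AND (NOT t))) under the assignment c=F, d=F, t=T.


Substitute c=F, d=F, t=T:
NOT c = T
d -> (NOT c) = F -> T = T
NOT d = T
NOT t = F
(NOT d) AND (NOT t) = T AND F = F
NOT ((NOT d) AND (NOT t)) = T
(d -> (NOT c)) -> (NOT ((NOT d) AND (NOT t))) = T -> T = T

T


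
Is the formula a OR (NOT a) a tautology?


Build the truth table over {a}:
a | φ
-----
F | T
T | T
Every row evaluates to true.

Yes, it is a tautology.


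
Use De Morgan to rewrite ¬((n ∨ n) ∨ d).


De Morgan: the negation of a disjunction is the conjunction of the negations.
Distribute ¬ across ∨, flipping it to ∧, and negate each literal.

((¬n) ∧ (¬n)) ∧ (¬d)


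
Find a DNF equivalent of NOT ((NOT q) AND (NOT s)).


Step 1: Apply De Morgan: ¬((¬q) ∧ (¬s)) = ¬(¬q) ∨ ¬(¬s).
Step 2: Eliminate any double negations (¬¬X = X).

q OR s


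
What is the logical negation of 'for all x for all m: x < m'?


Negation flips each quantifier (∀↔∃) and negates the inner predicate.
¬(for all x for all m: φ) = there exists x there exists m: ¬φ.

there exists x there exists m: NOT(x < m)


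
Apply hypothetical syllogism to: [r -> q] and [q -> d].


Hypothetical syllogism: from (P → Q) and (Q → R), infer (P → R).
Chain the two implications through the shared middle term 'q'.

r -> d


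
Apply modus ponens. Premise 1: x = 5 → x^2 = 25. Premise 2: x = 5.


Modus ponens: from (P → Q) and P, infer Q.
P = 'x = 5' is asserted, and P → Q holds, so Q follows.

x^2 = 25.


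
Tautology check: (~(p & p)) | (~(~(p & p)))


Build the truth table over {p}:
p | φ
-----
False | True
True | True
Every row evaluates to true.

Yes, it is a tautology.


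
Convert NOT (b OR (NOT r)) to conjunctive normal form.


Step 1: Apply De Morgan: ¬(b ∨ (¬r)) = ¬b ∧ ¬(¬r).
Step 2: Eliminate any double negations (¬¬X = X).

(NOT b) AND r


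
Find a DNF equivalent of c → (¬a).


Step 1: Rewrite c → (¬a) as ¬c ∨ (¬a).

(¬c) ∨ (¬a)


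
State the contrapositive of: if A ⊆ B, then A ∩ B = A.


The contrapositive of (P → Q) is (¬Q → ¬P); it is logically equivalent to the original.
Here P = 'A ⊆ B' and Q = 'A ∩ B = A'.

If not (A ∩ B = A), then not (A ⊆ B).


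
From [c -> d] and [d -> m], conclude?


Hypothetical syllogism: from (P → Q) and (Q → R), infer (P → R).
Chain the two implications through the shared middle term 'd'.

c -> m


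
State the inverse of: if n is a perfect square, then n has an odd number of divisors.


The inverse of (P → Q) is (¬P → ¬Q). It is equivalent to the converse, not to the original.
Here P = 'n is a perfect square' and Q = 'n has an odd number of divisors'.

If not (n is a perfect square), then not (n has an odd number of divisors).


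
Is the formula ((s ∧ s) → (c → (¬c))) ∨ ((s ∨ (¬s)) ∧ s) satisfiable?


Search for a satisfying assignment over {c, s}.
Try c=F, s=F: the formula evaluates to T.
A satisfying assignment exists.

Satisfiable.


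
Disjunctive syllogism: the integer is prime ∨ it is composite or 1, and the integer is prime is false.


Disjunctive syllogism: from (P ∨ Q) and ¬P, infer Q.
One disjunct, 'the integer is prime', is ruled out; the other must hold.

it is composite or 1


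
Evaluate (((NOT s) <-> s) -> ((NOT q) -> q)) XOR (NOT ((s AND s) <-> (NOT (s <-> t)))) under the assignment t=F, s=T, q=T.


Substitute t=F, s=T, q=T:
… (earlier sub-steps elided)
(NOT s) <-> s = F <-> T = F
NOT q = F
(NOT q) -> q = F -> T = T
((NOT s) <-> s) -> ((NOT q) -> q) = F -> T = T
s AND s = T AND T = T
s <-> t = T <-> F = F
NOT (s <-> t) = T
(s AND s) <-> (NOT (s <-> t)) = T <-> T = T
NOT ((s AND s) <-> (NOT (s <-> t))) = F
(((NOT s) <-> s) -> ((NOT q) -> q)) XOR (NOT ((s AND s) <-> (NOT (s <-> t)))) = T XOR F = T

T


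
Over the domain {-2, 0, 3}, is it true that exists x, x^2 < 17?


Evaluate the predicate on each element: -2:True, 0:True, 3:True.
Witness x = -2 satisfies the predicate.

True


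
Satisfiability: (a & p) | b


Search for a satisfying assignment over {a, b, p}.
Try a=False, b=True, p=False: the formula evaluates to True.
A satisfying assignment exists.

Satisfiable.


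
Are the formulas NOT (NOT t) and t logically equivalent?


Compare truth tables:
t | φ | ψ
---------
F | F | F
T | T | T
The columns φ and ψ agree on every row.

Yes, they are logically equivalent.


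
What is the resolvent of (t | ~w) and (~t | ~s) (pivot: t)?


The clauses contain complementary literals t and ~t.
Resolution eliminates this pair and disjoins the remaining literals (merging duplicates).

(~w | ~s)


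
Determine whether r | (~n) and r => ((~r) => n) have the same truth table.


Compare truth tables:
n | r | φ | ψ
-------------
False | False | True | True
True | False | False | True
False | True | True | True
True | True | True | True
They differ at row 2 (n=True, r=False): φ=False but ψ=True.

No, they are not logically equivalent.


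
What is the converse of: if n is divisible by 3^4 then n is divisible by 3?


The converse of (P → Q) is (Q → P). It is not in general equivalent to the original.
Here P = 'n is divisible by 3^4' and Q = 'n is divisible by 3'.

If n is divisible by 3, then n is divisible by 3^4.


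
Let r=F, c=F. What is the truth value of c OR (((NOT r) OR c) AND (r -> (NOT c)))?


Substitute r=F, c=F:
NOT r = T
(NOT r) OR c = T OR F = T
NOT c = T
r -> (NOT c) = F -> T = T
((NOT r) OR c) AND (r -> (NOT c)) = T AND T = T
c OR (((NOT r) OR c) AND (r -> (NOT c))) = F OR T = T

T


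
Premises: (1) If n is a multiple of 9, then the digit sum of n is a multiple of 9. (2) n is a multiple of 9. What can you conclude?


Modus ponens: from (P → Q) and P, infer Q.
P = 'n is a multiple of 9' is asserted, and P → Q holds, so Q follows.

the digit sum of n is a multiple of 9.


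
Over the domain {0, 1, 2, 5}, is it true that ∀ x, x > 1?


Evaluate the predicate on each element: 0:F, 1:F, 2:T, 5:T.
Counterexample x = 0 fails the predicate.

F


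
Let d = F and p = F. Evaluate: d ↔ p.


Biconditional is true when both operands have the same truth value.
Substitute: d=F, p=F.
F ↔ F evaluates to T.

T


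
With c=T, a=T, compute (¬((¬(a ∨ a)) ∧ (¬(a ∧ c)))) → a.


Substitute c=T, a=T:
a ∨ a = T ∨ T = T
¬(a ∨ a) = F
a ∧ c = T ∧ T = T
¬(a ∧ c) = F
(¬(a ∨ a)) ∧ (¬(a ∧ c)) = F ∧ F = F
¬((¬(a ∨ a)) ∧ (¬(a ∧ c))) = T
(¬((¬(a ∨ a)) ∧ (¬(a ∧ c)))) → a = T → T = T

T


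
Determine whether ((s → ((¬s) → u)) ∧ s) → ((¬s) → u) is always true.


Build the truth table over {s, u}:
s | u | φ
---------
F | F | T
T | F | T
F | T | T
T | T | T
Every row evaluates to true.

Yes, it is a tautology.


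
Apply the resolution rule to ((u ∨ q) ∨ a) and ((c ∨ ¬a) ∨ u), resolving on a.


The clauses contain complementary literals a and ¬a.
Resolution eliminates this pair and disjoins the remaining literals (merging duplicates).

((u ∨ q) ∨ c)


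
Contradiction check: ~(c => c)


Truth table over {c}:
c | φ
-----
False | False
True | False
Every row is false.

Yes, it is a contradiction.


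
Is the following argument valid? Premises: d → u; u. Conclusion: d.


This is affirming the consequent (fallacy). There exist truth assignments where the premises are all true but the conclusion is false.

Invalid.


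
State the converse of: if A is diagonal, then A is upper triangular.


The converse of (P → Q) is (Q → P). It is not in general equivalent to the original.
Here P = 'A is diagonal' and Q = 'A is upper triangular'.

If A is upper triangular, then A is diagonal.


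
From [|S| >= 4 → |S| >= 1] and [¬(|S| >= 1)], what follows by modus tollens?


Modus tollens: from (P → Q) and ¬Q, infer ¬P.
Q = '|S| >= 1' is denied; since P → Q, P must also fail.

Not (|S| >= 4).


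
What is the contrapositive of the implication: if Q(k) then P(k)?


The contrapositive of (P → Q) is (¬Q → ¬P); it is logically equivalent to the original.
Here P = 'Q(k)' and Q = 'P(k)'.

If not (P(k)), then not (Q(k)).


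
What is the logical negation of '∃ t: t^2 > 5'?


¬(∀ x: φ) = ∃ x: ¬φ, and ¬(∃ x: φ) = ∀ x: ¬φ.
Apply to the existential statement.

∀ t: ¬(t^2 > 5)


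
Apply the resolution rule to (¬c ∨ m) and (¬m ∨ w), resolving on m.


The clauses contain complementary literals m and ¬m.
Resolution eliminates this pair and disjoins the remaining literals (merging duplicates).

(¬c ∨ w)


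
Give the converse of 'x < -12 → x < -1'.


The converse of (P → Q) is (Q → P). It is not in general equivalent to the original.
Here P = 'x < -12' and Q = 'x < -1'.

If x < -1, then x < -12.


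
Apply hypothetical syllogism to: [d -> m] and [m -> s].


Hypothetical syllogism: from (P → Q) and (Q → R), infer (P → R).
Chain the two implications through the shared middle term 'm'.

d -> s


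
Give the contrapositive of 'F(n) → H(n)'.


The contrapositive of (P → Q) is (¬Q → ¬P); it is logically equivalent to the original.
Here P = 'F(n)' and Q = 'H(n)'.

If not (H(n)), then not (F(n)).


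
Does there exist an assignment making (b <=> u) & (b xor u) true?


Check all 4 assignments over {b, u}:
b | u | φ
---------
False | False | False
True | False | False
False | True | False
True | True | False
No assignment makes the formula true.

Unsatisfiable.


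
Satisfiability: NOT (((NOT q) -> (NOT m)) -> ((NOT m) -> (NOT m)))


Check all 4 assignments over {m, q}:
m | q | φ
---------
F | F | F
T | F | F
F | T | F
T | T | F
No assignment makes the formula true.

Unsatisfiable.


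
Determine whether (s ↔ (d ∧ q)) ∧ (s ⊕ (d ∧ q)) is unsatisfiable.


Truth table over {d, q, s}:
d | q | s | φ
-------------
F | F | F | F
T | F | F | F
F | T | F | F
T | T | F | F
F | F | T | F
T | F | T | F
F | T | T | F
T | T | T | F
Every row is false.

Yes, it is a contradiction.


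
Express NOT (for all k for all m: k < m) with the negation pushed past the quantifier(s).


Negation flips each quantifier (∀↔∃) and negates the inner predicate.
¬(for all k for all m: φ) = there exists k there exists m: ¬φ.

there exists k there exists m: NOT(k < m)


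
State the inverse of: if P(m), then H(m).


The inverse of (P → Q) is (¬P → ¬Q). It is equivalent to the converse, not to the original.
Here P = 'P(m)' and Q = 'H(m)'.

If not (P(m)), then not (H(m)).


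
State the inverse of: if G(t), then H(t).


The inverse of (P → Q) is (¬P → ¬Q). It is equivalent to the converse, not to the original.
Here P = 'G(t)' and Q = 'H(t)'.

If not (G(t)), then not (H(t)).


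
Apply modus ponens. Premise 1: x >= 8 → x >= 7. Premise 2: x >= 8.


Modus ponens: from (P → Q) and P, infer Q.
P = 'x >= 8' is asserted, and P → Q holds, so Q follows.

x >= 7.


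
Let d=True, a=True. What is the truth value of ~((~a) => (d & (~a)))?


Substitute d=True, a=True:
~a = False
~a = False
d & (~a) = True & False = False
(~a) => (d & (~a)) = False => False = True
~((~a) => (d & (~a))) = False

False


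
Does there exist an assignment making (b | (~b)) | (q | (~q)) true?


Search for a satisfying assignment over {b, q}.
Try b=False, q=False: the formula evaluates to True.
A satisfying assignment exists.

Satisfiable.


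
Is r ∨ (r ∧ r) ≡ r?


Compare truth tables:
r | φ | ψ
---------
F | F | F
T | T | T
The columns φ and ψ agree on every row.

Yes, they are logically equivalent.


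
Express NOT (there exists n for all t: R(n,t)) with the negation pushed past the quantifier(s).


Negation flips each quantifier (∀↔∃) and negates the inner predicate.
¬(there exists n for all t: φ) = for all n there exists t: ¬φ.

for all n there exists t: NOT(R(n,t))


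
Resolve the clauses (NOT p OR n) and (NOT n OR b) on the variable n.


The clauses contain complementary literals n and NOTn.
Resolution eliminates this pair and disjoins the remaining literals (merging duplicates).

(NOT p OR b)


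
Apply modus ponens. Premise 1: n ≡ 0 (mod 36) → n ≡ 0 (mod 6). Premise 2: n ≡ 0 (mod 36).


Modus ponens: from (P → Q) and P, infer Q.
P = 'n ≡ 0 (mod 36)' is asserted, and P → Q holds, so Q follows.

n ≡ 0 (mod 6).


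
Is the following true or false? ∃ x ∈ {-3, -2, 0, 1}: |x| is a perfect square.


Evaluate the predicate on each element: -3:F, -2:F, 0:T, 1:T.
Witness x = 0 satisfies the predicate.

T
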